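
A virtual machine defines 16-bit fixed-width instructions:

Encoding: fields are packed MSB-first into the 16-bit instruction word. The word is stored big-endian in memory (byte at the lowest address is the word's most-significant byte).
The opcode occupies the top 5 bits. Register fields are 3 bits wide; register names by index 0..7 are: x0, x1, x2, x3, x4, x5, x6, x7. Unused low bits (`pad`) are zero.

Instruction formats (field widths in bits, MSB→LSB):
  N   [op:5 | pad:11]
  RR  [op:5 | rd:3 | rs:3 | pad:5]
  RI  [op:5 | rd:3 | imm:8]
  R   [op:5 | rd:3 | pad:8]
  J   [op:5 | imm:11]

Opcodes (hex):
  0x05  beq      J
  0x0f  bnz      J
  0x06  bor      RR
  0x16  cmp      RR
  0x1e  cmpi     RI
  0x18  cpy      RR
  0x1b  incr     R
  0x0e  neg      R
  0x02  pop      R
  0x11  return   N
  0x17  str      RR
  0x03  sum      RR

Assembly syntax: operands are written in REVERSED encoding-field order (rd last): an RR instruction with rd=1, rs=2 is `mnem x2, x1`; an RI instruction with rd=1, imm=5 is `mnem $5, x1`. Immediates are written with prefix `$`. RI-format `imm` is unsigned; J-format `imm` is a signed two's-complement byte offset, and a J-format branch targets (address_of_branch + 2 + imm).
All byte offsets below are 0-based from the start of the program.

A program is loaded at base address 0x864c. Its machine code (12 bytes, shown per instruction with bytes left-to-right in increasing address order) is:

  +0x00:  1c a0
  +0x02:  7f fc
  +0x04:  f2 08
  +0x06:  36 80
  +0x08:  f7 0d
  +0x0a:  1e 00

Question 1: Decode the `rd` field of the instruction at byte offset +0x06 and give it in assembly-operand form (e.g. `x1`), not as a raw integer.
x6

@+06  big-endian(36 80) = 0x3680
  op=0x3680>>11=0x6 ⇒ bor (RR)
  [10:8] rd=6 = x6
  [7:5] rs=4 = x4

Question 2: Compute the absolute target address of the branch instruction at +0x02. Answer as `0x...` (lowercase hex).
[02] 7f fc → 0x7ffc
  op=0x7ffc>>11=0xf ⇒ bnz (J)
  imm: (w>>0)&0x7ff=0x7fc (s11→-4) → $-4
  target = base 0x864c + off 0x02 + 2 + imm -4 = 0x864c

0x864c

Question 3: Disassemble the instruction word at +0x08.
cmpi $13, x7

[08] f7 0d → 0xf70d
  top 5b → 0x1e → cmpi [RI]
  rd: (w>>8)&0x7=0x7 → x7
  imm: (w>>0)&0xff=0xd → $13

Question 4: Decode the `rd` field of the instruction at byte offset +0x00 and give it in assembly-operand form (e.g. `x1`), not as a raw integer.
x4

[00] 1c a0 → 0x1ca0
  opcode bits[15:11]=0x3: sum/RR
  rd@[10:8]=0x4 ⇒ x4
  rs@[7:5]=0x5 ⇒ x5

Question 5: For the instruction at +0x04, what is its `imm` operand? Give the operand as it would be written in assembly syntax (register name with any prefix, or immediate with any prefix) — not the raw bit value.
$8

[04] f2 08 → 0xf208
  opcode bits[15:11]=0x1e: cmpi/RI
  rd: (w>>8)&0x7=0x2 → x2
  imm: (w>>0)&0xff=0x8 → $8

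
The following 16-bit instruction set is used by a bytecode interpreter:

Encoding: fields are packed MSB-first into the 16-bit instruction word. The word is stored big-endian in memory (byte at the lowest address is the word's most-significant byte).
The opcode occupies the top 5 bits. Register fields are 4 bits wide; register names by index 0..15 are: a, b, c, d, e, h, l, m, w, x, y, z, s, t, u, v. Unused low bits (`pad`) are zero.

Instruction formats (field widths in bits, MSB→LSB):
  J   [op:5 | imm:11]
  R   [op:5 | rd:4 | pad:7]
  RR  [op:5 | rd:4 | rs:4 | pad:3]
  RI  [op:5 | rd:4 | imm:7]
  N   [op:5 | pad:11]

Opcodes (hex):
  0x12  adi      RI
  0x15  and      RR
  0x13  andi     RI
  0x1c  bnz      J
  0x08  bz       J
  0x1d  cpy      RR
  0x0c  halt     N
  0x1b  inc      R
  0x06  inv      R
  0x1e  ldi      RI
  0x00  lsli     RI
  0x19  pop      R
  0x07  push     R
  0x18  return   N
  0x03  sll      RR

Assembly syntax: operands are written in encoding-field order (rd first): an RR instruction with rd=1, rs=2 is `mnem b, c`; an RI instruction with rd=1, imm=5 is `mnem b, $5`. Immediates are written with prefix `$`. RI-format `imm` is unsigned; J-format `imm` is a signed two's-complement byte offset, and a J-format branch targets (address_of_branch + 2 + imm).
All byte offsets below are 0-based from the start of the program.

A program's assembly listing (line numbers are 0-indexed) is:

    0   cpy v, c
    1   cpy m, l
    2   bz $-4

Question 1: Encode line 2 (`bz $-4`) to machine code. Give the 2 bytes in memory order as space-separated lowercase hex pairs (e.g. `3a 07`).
L2: bz op=0x8:5|imm=-4:11 ⇒ 0x47fc ⇒ big 47 fc

47 fc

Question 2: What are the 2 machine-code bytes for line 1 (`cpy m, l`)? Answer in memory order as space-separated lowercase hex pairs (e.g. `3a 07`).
eb b0

L1: cpy op=0x1d:5|rd=7:4|rs=6:4|pad=0:3 ⇒ 0xebb0 ⇒ big eb b0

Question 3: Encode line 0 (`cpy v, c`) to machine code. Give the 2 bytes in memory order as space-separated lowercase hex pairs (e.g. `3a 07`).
line 0 (cpy): pack op=0x1d:5|rd=15:4|rs=2:4|pad=0:3 = 0xef90; big→ ef 90

ef 90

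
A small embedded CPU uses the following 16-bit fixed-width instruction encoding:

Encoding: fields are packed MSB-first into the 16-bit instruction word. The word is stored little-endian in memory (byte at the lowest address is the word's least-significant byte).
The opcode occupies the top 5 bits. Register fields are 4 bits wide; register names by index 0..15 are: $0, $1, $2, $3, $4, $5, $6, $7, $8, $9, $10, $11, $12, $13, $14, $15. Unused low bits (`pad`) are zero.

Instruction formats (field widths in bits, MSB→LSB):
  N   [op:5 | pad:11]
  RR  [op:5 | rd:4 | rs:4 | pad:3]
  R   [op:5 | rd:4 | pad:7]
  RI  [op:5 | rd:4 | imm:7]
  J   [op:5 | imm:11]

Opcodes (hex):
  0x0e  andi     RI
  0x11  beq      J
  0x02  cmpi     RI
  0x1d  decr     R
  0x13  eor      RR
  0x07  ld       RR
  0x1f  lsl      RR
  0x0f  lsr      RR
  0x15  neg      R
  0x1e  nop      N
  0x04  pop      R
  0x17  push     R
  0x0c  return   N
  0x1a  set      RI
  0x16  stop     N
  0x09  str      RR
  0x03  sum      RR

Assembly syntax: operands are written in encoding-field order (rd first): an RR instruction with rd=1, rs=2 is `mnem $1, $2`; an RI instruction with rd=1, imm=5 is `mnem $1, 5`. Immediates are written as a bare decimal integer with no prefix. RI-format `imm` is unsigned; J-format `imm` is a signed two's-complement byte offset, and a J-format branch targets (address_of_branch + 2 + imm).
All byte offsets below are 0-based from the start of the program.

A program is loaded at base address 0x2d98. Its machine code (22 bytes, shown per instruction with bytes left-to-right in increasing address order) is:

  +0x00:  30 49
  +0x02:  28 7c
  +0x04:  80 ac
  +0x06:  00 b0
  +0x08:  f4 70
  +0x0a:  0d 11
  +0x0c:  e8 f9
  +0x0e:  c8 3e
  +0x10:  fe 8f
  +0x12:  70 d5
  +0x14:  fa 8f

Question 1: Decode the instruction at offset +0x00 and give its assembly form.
@+00  little-endian(30 49) = 0x4930
  opcode bits[15:11]=0x9: str/RR
  rd: (w>>7)&0xf=0x2 → $2
  rs: (w>>3)&0xf=0x6 → $6

str $2, $6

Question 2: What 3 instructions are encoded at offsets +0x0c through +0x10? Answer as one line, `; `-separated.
lsl $3, $13; ld $13, $9; beq -2

@+0c  little-endian(e8 f9) = 0xf9e8
  op=0xf9e8>>11=0x1f ⇒ lsl (RR)
  rd@[10:7]=0x3 ⇒ $3
  rs@[6:3]=0xd ⇒ $13
@+0e  little-endian(c8 3e) = 0x3ec8
  op=0x3ec8>>11=0x7 ⇒ ld (RR)
  rd@[10:7]=0xd ⇒ $13
  rs@[6:3]=0x9 ⇒ $9
@+10  little-endian(fe 8f) = 0x8ffe
  op=0x8ffe>>11=0x11 ⇒ beq (J)
  imm@[10:0]=0x7fe (s11→-2) ⇒ -2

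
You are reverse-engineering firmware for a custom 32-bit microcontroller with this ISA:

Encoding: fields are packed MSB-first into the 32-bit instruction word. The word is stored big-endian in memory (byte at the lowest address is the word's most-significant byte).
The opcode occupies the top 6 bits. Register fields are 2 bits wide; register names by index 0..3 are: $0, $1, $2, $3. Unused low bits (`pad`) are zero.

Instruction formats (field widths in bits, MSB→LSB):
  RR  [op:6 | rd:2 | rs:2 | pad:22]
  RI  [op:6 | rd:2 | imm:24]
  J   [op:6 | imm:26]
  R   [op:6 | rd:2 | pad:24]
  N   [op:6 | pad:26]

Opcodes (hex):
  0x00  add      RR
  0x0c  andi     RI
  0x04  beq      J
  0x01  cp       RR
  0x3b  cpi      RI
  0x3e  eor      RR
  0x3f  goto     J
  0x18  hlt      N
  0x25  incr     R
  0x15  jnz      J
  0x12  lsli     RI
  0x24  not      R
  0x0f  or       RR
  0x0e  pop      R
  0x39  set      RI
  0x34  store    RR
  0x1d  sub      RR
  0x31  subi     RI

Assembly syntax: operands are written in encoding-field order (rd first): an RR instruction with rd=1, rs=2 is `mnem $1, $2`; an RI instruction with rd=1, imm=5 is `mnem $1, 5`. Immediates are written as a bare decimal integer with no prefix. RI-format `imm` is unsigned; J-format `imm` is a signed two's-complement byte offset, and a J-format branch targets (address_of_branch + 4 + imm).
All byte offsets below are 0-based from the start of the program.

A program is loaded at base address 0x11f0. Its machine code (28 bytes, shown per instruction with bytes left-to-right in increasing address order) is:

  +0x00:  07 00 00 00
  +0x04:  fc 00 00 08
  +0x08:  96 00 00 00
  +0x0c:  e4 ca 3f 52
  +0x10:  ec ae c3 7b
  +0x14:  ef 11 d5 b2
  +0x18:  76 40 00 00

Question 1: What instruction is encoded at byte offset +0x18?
sub $2, $1

@+18  big-endian(76 40 00 00) = 0x76400000
  top 6b → 0x1d → sub [RR]
  [25:24] rd=2 = $2
  [23:22] rs=1 = $1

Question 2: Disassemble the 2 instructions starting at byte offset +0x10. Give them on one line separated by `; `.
[10] ec ae c3 7b → 0xecaec37b
  top 6b → 0x3b → cpi [RI]
  rd@[25:24]=0x0 ⇒ $0
  imm@[23:0]=0xaec37b ⇒ 11453307
[14] ef 11 d5 b2 → 0xef11d5b2
  top 6b → 0x3b → cpi [RI]
  rd@[25:24]=0x3 ⇒ $3
  imm@[23:0]=0x11d5b2 ⇒ 1168818

cpi $0, 11453307; cpi $3, 1168818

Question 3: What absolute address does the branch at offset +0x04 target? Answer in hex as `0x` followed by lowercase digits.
[04] fc 00 00 08 → 0xfc000008
  top 6b → 0x3f → goto [J]
  [25:0] imm=8 = 8
  target = base 0x11f0 + off 0x04 + 4 + imm 8 = 0x1200

0x1200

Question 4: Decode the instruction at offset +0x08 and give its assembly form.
incr $2

[08] 96 00 00 00 → 0x96000000
  top 6b → 0x25 → incr [R]
  [25:24] rd=2 = $2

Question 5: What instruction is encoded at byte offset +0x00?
off 0x00: read 07 00 00 00 as big → 0x07000000
  top 6b → 0x1 → cp [RR]
  [25:24] rd=3 = $3
  [23:22] rs=0 = $0

cp $3, $0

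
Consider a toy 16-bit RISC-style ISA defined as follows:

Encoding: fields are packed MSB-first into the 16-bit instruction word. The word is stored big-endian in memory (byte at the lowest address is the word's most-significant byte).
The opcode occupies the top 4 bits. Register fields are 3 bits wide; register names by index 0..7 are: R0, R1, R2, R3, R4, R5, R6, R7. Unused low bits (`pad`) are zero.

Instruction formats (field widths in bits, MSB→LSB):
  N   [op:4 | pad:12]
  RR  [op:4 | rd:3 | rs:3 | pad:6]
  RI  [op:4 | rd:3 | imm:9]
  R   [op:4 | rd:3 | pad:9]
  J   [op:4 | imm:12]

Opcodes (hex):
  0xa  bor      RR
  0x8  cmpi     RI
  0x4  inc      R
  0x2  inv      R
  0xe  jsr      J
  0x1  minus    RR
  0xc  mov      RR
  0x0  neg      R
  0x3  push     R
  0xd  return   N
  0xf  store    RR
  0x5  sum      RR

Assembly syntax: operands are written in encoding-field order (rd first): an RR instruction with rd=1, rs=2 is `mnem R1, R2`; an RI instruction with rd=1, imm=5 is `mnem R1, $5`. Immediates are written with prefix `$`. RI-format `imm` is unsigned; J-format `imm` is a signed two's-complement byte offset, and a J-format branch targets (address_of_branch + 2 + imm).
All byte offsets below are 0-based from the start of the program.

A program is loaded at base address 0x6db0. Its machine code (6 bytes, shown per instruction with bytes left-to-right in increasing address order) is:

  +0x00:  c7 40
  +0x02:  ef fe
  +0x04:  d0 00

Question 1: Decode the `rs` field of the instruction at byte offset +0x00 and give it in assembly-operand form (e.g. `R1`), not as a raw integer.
off 0x00: read c7 40 as big → 0xc740
  opcode bits[15:12]=0xc: mov/RR
  rd: (w>>9)&0x7=0x3 → R3
  rs: (w>>6)&0x7=0x5 → R5

R5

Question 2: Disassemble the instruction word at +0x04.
return

@+04  big-endian(d0 00) = 0xd000
  top 4b → 0xd → return [N]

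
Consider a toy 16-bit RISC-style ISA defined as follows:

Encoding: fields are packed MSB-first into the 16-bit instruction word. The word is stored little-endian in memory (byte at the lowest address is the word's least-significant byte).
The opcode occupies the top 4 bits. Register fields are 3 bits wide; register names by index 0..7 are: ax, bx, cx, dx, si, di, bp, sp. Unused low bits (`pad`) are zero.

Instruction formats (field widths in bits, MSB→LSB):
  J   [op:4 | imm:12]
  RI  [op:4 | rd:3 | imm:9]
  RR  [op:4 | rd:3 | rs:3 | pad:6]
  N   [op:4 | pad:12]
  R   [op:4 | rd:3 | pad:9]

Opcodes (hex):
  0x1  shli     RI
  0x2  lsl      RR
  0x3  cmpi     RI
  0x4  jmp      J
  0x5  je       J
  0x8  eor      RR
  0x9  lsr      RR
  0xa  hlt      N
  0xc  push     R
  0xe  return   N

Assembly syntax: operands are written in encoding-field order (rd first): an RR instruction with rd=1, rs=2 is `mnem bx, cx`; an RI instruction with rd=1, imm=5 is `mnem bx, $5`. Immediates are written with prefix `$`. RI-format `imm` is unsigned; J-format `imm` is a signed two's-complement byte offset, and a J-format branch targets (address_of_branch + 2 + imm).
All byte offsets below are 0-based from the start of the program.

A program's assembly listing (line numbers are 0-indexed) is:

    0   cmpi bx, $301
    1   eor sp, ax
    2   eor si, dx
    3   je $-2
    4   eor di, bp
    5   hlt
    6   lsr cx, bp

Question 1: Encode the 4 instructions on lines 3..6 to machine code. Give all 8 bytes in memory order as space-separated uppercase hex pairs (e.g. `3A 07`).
line 3 (je): pack op=0x5:4|imm=-2:12 = 0x5ffe; little→ fe 5f
line 4 (eor): pack op=0x8:4|rd=5:3|rs=6:3|pad=0:6 = 0x8b80; little→ 80 8b
line 5 (hlt): pack op=0xa:4|pad=0:12 = 0xa000; little→ 00 a0
line 6 (lsr): pack op=0x9:4|rd=2:3|rs=6:3|pad=0:6 = 0x9580; little→ 80 95

FE 5F 80 8B 00 A0 80 95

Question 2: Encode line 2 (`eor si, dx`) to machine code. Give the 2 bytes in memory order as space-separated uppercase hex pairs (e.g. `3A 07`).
C0 88

line 2 (eor): pack op=0x8:4|rd=4:3|rs=3:3|pad=0:6 = 0x88c0; little→ c0 88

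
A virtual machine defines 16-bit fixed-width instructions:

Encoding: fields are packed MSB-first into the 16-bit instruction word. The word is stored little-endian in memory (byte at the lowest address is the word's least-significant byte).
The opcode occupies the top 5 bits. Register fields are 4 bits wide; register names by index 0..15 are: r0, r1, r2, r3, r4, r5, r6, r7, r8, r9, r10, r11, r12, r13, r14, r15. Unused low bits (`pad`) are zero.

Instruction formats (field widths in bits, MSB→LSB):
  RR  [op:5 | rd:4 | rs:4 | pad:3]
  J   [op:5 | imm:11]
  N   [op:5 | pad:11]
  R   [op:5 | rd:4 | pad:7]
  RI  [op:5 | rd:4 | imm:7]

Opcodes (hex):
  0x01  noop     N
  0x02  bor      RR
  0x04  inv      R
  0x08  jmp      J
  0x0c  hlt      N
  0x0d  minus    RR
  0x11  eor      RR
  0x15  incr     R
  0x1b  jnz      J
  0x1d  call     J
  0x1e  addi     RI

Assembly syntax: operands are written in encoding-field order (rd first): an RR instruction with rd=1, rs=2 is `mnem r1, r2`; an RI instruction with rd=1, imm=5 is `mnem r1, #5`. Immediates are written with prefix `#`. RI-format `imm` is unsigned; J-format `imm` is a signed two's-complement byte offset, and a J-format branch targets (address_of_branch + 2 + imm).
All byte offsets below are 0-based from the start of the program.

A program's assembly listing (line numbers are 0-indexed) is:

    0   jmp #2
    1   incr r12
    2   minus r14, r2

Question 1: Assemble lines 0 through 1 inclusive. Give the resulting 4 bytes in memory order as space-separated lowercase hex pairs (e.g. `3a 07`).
line 0 (jmp): pack op=0x8:5|imm=2:11 = 0x4002; little→ 02 40
line 1 (incr): pack op=0x15:5|rd=12:4|pad=0:7 = 0xae00; little→ 00 ae

02 40 00 ae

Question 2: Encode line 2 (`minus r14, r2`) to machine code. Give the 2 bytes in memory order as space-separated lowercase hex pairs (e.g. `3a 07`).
10 6f

L2: minus op=0xd:5|rd=14:4|rs=2:4|pad=0:3 ⇒ 0x6f10 ⇒ little 10 6f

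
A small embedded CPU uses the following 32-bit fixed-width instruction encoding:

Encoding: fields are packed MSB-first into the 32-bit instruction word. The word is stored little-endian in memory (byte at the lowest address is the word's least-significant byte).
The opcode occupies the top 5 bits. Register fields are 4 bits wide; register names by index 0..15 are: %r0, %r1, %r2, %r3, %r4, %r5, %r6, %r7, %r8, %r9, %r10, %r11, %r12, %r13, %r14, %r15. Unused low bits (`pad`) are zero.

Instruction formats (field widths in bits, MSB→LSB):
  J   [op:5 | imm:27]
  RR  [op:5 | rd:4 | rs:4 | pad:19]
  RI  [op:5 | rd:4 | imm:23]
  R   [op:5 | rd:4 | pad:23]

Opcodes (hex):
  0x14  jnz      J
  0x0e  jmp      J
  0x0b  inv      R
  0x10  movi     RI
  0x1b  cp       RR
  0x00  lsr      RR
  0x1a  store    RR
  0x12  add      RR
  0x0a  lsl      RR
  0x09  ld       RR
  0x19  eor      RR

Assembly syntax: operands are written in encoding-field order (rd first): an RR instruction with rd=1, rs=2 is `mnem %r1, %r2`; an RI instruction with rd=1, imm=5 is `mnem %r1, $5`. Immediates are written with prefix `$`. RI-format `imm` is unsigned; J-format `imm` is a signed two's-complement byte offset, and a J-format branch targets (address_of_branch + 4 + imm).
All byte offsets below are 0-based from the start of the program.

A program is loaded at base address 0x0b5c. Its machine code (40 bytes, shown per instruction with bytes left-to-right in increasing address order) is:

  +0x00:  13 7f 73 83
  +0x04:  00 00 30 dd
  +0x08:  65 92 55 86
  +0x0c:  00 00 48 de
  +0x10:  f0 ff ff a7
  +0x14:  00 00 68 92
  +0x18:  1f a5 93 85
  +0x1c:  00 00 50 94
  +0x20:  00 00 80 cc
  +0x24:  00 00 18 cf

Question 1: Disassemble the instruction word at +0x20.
[20] 00 00 80 cc → 0xcc800000
  op=0xcc800000>>27=0x19 ⇒ eor (RR)
  rd@[26:23]=0x9 ⇒ %r9
  rs@[22:19]=0x0 ⇒ %r0

eor %r9, %r0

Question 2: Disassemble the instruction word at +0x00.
[00] 13 7f 73 83 → 0x83737f13
  top 5b → 0x10 → movi [RI]
  rd: (w>>23)&0xf=0x6 → %r6
  imm: (w>>0)&0x7fffff=0x737f13 → $7569171

movi %r6, $7569171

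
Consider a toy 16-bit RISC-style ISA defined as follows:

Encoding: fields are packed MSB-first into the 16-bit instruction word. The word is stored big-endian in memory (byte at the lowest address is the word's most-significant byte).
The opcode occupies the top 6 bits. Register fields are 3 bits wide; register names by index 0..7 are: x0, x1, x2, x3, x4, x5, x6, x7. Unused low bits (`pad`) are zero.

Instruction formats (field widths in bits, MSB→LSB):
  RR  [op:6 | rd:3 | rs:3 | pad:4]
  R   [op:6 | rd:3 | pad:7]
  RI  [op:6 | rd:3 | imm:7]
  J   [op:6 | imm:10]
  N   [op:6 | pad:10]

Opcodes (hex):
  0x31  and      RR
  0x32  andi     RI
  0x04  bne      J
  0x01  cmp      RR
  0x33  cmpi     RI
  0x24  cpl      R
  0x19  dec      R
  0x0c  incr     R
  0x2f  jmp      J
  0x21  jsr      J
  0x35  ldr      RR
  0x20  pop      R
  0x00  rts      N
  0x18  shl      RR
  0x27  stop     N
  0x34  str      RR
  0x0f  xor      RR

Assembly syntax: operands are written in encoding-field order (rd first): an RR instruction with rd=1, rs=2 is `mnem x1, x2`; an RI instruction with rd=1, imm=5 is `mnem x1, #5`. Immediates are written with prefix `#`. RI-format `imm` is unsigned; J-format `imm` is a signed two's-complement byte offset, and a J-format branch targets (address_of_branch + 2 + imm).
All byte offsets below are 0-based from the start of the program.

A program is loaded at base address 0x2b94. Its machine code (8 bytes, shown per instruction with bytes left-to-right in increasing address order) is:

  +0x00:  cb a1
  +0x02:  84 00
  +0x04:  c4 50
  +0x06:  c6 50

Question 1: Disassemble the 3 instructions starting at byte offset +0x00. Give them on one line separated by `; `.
andi x7, #33; jsr #0; and x0, x5

+0x00: cb a1 ⇒ word 0xcba1 (big)
  top 6b → 0x32 → andi [RI]
  rd@[9:7]=0x7 ⇒ x7
  imm@[6:0]=0x21 ⇒ #33
+0x02: 84 00 ⇒ word 0x8400 (big)
  top 6b → 0x21 → jsr [J]
  imm@[9:0]=0x0 ⇒ #0
+0x04: c4 50 ⇒ word 0xc450 (big)
  top 6b → 0x31 → and [RR]
  rd@[9:7]=0x0 ⇒ x0
  rs@[6:4]=0x5 ⇒ x5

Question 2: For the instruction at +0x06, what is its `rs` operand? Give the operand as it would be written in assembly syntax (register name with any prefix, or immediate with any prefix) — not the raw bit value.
@+06  big-endian(c6 50) = 0xc650
  opcode bits[15:10]=0x31: and/RR
  [9:7] rd=4 = x4
  [6:4] rs=5 = x5

x5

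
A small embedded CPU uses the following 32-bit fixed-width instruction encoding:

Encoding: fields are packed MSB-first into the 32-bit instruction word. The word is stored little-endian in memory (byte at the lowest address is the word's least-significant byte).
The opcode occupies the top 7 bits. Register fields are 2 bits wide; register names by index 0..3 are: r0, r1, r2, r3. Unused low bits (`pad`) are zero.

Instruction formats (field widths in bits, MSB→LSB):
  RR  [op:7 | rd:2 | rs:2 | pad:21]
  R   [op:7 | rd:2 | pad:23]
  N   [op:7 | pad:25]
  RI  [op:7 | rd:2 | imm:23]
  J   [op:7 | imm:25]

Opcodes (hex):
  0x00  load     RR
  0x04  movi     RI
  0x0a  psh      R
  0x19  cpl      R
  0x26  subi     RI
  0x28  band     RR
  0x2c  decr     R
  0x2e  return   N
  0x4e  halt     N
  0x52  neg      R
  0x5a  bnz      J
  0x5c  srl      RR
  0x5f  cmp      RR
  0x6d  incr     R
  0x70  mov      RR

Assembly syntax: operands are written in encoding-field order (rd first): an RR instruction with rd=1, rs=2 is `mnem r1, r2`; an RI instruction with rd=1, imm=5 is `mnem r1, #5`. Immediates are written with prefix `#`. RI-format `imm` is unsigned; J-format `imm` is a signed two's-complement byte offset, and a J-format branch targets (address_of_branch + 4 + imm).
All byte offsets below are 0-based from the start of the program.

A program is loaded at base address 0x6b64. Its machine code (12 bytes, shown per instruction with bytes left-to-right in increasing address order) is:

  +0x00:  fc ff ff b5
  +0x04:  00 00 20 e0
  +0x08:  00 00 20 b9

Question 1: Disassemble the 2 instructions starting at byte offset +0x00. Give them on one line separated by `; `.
@+00  little-endian(fc ff ff b5) = 0xb5fffffc
  top 7b → 0x5a → bnz [J]
  [24:0] imm=33554428 (s25→-4) = #-4
@+04  little-endian(00 00 20 e0) = 0xe0200000
  top 7b → 0x70 → mov [RR]
  [24:23] rd=0 = r0
  [22:21] rs=1 = r1

bnz #-4; mov r0, r1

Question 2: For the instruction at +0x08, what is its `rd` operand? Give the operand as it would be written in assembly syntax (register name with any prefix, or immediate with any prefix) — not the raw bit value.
@+08  little-endian(00 00 20 b9) = 0xb9200000
  op=0xb9200000>>25=0x5c ⇒ srl (RR)
  [24:23] rd=2 = r2
  [22:21] rs=1 = r1

r2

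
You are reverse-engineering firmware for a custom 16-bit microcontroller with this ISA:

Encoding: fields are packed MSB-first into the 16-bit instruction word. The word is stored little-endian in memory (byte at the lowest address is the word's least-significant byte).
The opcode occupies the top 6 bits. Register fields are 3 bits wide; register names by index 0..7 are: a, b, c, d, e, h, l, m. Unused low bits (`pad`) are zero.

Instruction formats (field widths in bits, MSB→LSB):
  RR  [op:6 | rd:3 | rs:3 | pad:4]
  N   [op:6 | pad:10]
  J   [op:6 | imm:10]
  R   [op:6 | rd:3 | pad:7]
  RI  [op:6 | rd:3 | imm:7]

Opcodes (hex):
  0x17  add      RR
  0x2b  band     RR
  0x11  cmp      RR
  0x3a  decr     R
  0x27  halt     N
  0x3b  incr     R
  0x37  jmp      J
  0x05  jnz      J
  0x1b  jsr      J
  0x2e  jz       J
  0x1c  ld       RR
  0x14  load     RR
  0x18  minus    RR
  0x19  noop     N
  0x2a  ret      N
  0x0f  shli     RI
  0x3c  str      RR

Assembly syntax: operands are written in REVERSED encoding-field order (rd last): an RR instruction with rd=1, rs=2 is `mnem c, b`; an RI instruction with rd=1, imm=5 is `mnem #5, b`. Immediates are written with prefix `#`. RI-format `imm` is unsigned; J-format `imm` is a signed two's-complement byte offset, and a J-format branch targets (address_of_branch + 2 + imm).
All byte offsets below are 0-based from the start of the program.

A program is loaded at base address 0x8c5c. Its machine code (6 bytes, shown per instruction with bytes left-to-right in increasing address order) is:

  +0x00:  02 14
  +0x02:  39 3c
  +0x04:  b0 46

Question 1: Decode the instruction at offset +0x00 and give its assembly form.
off 0x00: read 02 14 as little → 0x1402
  top 6b → 0x5 → jnz [J]
  imm@[9:0]=0x2 ⇒ #2

jnz #2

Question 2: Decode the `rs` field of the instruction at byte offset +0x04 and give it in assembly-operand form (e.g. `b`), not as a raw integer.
off 0x04: read b0 46 as little → 0x46b0
  opcode bits[15:10]=0x11: cmp/RR
  rd: (w>>7)&0x7=0x5 → h
  rs: (w>>4)&0x7=0x3 → d

d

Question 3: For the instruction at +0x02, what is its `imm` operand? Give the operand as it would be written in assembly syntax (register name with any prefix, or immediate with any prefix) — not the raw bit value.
#57

@+02  little-endian(39 3c) = 0x3c39
  opcode bits[15:10]=0xf: shli/RI
  [9:7] rd=0 = a
  [6:0] imm=57 = #57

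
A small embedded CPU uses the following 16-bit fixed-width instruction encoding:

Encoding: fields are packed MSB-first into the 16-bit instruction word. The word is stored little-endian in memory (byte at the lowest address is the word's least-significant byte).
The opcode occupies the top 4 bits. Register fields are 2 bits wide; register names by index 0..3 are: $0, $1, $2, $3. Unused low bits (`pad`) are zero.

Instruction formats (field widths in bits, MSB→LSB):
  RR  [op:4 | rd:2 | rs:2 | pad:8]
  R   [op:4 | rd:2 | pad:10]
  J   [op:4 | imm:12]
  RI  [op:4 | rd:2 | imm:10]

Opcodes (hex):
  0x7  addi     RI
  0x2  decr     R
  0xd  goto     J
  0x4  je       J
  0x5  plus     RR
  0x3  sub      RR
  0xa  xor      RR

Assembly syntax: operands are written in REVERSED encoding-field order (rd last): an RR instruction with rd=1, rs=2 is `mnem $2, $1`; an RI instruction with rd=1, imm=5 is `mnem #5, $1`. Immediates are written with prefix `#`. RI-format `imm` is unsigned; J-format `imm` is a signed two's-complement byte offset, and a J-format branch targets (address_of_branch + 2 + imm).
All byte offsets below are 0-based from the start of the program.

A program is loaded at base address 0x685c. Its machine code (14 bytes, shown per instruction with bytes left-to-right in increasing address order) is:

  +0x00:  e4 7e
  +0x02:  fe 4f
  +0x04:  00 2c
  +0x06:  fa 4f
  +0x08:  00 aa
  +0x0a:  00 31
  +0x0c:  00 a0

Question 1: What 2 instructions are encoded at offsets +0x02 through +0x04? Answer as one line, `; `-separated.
off 0x02: read fe 4f as little → 0x4ffe
  top 4b → 0x4 → je [J]
  imm: (w>>0)&0xfff=0xffe (s12→-2) → #-2
off 0x04: read 00 2c as little → 0x2c00
  top 4b → 0x2 → decr [R]
  rd: (w>>10)&0x3=0x3 → $3

je #-2; decr $3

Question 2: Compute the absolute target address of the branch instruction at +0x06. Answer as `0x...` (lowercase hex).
0x685e

@+06  little-endian(fa 4f) = 0x4ffa
  opcode bits[15:12]=0x4: je/J
  [11:0] imm=4090 (s12→-6) = #-6
  target = base 0x685c + off 0x06 + 2 + imm -6 = 0x685e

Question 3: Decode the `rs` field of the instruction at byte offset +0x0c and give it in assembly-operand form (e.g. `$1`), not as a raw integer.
+0x0c: 00 a0 ⇒ word 0xa000 (little)
  top 4b → 0xa → xor [RR]
  rd@[11:10]=0x0 ⇒ $0
  rs@[9:8]=0x0 ⇒ $0

$0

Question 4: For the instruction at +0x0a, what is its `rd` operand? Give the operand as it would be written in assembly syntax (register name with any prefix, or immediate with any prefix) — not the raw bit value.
+0x0a: 00 31 ⇒ word 0x3100 (little)
  opcode bits[15:12]=0x3: sub/RR
  rd@[11:10]=0x0 ⇒ $0
  rs@[9:8]=0x1 ⇒ $1

$0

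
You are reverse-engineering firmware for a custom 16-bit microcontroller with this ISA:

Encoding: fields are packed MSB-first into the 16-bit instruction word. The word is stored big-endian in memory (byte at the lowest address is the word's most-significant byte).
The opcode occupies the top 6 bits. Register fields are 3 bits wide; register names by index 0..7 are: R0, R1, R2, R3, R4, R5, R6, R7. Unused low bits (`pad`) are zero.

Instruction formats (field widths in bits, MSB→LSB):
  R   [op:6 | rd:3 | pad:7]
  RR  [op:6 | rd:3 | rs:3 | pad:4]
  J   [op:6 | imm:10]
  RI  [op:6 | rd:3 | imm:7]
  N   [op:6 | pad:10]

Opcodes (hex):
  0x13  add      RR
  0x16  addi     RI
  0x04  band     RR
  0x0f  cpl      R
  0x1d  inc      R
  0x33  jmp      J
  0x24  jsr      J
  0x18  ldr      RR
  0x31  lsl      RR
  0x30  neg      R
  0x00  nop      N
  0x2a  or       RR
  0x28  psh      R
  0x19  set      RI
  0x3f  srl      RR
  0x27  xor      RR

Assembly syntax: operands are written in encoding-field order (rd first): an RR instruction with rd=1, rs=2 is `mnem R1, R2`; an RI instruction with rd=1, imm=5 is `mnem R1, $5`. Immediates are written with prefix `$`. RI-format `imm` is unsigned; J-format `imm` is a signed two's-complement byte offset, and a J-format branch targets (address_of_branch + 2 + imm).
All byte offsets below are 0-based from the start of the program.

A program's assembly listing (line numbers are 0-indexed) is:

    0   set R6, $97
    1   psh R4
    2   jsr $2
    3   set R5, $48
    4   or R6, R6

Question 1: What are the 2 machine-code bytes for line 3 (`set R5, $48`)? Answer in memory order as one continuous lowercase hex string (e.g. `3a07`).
66b0

L3: set op=0x19:6|rd=5:3|imm=48:7 ⇒ 0x66b0 ⇒ big 66 b0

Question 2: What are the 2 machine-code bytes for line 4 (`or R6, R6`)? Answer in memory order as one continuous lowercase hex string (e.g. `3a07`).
ab60

line 4 (or): pack op=0x2a:6|rd=6:3|rs=6:3|pad=0:4 = 0xab60; big→ ab 60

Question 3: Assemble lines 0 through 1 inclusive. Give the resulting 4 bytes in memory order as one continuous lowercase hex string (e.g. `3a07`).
6761a200

L0: set op=0x19:6|rd=6:3|imm=97:7 ⇒ 0x6761 ⇒ big 67 61
L1: psh op=0x28:6|rd=4:3|pad=0:7 ⇒ 0xa200 ⇒ big a2 00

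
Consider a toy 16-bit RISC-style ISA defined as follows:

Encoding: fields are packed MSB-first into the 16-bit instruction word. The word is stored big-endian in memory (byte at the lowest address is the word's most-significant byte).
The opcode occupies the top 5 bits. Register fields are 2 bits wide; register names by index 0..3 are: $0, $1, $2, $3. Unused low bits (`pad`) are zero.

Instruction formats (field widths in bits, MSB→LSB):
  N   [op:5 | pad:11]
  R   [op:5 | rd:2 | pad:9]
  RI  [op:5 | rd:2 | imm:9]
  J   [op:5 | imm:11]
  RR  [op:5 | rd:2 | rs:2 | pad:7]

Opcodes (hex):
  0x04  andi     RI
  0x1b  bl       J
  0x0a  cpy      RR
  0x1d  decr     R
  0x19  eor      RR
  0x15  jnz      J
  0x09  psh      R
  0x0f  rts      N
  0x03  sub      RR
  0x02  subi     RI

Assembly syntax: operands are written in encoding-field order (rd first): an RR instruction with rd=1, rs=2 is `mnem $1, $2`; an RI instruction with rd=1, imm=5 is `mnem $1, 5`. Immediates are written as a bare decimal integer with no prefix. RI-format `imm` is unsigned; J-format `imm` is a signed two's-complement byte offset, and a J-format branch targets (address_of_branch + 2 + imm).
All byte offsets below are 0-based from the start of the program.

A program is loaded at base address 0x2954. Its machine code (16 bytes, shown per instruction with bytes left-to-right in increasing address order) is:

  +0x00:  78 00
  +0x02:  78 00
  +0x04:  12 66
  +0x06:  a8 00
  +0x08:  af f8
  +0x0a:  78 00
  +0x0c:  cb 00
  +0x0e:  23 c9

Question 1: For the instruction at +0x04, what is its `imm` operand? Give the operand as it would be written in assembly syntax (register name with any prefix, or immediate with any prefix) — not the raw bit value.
off 0x04: read 12 66 as big → 0x1266
  op=0x1266>>11=0x2 ⇒ subi (RI)
  rd@[10:9]=0x1 ⇒ $1
  imm@[8:0]=0x66 ⇒ 102

102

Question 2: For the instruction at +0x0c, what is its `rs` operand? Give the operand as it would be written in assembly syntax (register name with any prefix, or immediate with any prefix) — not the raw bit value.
off 0x0c: read cb 00 as big → 0xcb00
  top 5b → 0x19 → eor [RR]
  rd@[10:9]=0x1 ⇒ $1
  rs@[8:7]=0x2 ⇒ $2

$2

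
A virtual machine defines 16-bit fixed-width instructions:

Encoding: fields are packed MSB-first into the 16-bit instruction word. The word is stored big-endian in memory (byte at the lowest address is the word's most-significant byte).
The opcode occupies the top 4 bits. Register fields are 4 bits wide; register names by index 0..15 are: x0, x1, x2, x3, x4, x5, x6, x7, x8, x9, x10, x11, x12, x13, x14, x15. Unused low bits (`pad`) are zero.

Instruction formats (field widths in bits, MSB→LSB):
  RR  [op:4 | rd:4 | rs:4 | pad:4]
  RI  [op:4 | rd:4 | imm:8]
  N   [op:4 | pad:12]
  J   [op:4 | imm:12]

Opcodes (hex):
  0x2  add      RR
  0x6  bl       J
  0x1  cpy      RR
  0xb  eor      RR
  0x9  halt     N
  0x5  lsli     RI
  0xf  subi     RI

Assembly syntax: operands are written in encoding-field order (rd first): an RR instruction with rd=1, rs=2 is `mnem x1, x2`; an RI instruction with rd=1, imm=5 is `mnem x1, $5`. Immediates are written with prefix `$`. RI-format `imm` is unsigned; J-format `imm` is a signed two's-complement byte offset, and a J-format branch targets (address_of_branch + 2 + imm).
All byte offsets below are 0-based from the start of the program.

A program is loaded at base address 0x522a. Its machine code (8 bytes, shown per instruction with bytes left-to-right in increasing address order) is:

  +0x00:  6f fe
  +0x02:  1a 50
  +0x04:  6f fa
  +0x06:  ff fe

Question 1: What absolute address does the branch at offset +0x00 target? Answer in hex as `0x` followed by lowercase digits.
[00] 6f fe → 0x6ffe
  opcode bits[15:12]=0x6: bl/J
  imm@[11:0]=0xffe (s12→-2) ⇒ $-2
  target = base 0x522a + off 0x00 + 2 + imm -2 = 0x522a

0x522a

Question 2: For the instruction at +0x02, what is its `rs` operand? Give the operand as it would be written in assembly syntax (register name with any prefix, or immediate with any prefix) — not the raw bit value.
x5

off 0x02: read 1a 50 as big → 0x1a50
  top 4b → 0x1 → cpy [RR]
  [11:8] rd=10 = x10
  [7:4] rs=5 = x5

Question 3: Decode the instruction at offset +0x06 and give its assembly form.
subi x15, $254

@+06  big-endian(ff fe) = 0xfffe
  op=0xfffe>>12=0xf ⇒ subi (RI)
  rd@[11:8]=0xf ⇒ x15
  imm@[7:0]=0xfe ⇒ $254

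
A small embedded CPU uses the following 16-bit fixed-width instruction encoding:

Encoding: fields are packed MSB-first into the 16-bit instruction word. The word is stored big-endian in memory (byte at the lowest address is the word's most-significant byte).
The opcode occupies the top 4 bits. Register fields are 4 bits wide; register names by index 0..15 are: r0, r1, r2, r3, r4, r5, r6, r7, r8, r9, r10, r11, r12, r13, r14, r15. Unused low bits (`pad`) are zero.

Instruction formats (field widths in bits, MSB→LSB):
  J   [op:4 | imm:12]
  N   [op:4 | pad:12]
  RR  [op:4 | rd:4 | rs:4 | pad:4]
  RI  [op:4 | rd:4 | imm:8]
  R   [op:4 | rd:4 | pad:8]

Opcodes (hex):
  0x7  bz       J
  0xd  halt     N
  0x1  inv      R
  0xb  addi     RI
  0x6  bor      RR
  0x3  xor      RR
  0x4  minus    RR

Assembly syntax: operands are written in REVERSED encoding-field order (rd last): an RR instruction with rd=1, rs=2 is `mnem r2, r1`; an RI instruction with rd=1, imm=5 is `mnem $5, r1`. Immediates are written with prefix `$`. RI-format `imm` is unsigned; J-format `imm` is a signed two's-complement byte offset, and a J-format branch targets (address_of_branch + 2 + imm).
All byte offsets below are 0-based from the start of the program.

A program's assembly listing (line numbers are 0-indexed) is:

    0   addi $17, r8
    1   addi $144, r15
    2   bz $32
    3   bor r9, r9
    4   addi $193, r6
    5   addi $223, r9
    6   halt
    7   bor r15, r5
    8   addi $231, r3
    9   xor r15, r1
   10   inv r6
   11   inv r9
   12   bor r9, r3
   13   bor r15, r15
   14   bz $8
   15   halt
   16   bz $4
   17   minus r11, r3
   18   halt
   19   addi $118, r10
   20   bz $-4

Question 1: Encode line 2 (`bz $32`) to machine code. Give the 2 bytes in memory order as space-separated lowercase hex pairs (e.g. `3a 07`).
70 20

L2: bz op=0x7:4|imm=32:12 ⇒ 0x7020 ⇒ big 70 20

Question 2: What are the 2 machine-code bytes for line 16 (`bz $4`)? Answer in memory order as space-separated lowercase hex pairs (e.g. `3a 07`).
70 04

L16: bz op=0x7:4|imm=4:12 ⇒ 0x7004 ⇒ big 70 04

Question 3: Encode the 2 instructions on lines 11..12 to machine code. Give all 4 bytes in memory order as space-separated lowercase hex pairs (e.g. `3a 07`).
19 00 63 90

11. inv fields op=0x1:4|rd=9:4|pad=0:8 → word 1900h → 19 00
12. bor fields op=0x6:4|rd=3:4|rs=9:4|pad=0:4 → word 6390h → 63 90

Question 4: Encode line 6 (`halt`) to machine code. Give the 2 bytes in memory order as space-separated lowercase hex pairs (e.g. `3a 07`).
d0 00

L6: halt op=0xd:4|pad=0:12 ⇒ 0xd000 ⇒ big d0 00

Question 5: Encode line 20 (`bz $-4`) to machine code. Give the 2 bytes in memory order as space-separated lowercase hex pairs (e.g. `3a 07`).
7f fc

line 20 (bz): pack op=0x7:4|imm=-4:12 = 0x7ffc; big→ 7f fc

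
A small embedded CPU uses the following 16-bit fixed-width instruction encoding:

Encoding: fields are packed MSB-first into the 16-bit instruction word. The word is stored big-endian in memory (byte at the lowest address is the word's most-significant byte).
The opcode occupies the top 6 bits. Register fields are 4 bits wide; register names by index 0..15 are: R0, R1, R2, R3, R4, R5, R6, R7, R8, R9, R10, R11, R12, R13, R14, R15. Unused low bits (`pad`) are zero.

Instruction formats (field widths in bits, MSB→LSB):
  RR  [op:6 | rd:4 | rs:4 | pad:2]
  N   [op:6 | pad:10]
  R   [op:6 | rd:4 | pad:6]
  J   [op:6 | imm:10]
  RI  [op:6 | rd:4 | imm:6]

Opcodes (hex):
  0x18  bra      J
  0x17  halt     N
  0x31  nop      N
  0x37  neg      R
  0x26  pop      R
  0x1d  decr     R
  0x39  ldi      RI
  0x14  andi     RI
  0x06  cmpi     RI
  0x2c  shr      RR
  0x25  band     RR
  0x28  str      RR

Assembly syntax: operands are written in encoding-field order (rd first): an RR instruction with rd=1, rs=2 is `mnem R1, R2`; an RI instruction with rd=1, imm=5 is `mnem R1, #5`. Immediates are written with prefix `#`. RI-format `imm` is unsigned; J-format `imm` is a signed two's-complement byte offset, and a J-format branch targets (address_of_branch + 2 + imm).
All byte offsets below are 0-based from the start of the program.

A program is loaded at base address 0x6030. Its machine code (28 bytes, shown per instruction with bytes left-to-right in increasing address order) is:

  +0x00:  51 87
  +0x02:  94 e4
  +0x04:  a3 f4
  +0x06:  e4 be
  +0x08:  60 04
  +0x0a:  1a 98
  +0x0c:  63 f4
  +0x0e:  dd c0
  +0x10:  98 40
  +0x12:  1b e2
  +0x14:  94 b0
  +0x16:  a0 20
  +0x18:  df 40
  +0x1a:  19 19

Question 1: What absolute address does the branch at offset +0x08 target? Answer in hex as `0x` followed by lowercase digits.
@+08  big-endian(60 04) = 0x6004
  opcode bits[15:10]=0x18: bra/J
  imm: (w>>0)&0x3ff=0x4 → #4
  target = base 0x6030 + off 0x08 + 2 + imm 4 = 0x603e

0x603e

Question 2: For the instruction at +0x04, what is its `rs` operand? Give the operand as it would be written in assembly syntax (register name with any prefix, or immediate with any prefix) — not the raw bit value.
R13

off 0x04: read a3 f4 as big → 0xa3f4
  top 6b → 0x28 → str [RR]
  rd: (w>>6)&0xf=0xf → R15
  rs: (w>>2)&0xf=0xd → R13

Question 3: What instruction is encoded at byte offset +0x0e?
off 0x0e: read dd c0 as big → 0xddc0
  opcode bits[15:10]=0x37: neg/R
  rd: (w>>6)&0xf=0x7 → R7

neg R7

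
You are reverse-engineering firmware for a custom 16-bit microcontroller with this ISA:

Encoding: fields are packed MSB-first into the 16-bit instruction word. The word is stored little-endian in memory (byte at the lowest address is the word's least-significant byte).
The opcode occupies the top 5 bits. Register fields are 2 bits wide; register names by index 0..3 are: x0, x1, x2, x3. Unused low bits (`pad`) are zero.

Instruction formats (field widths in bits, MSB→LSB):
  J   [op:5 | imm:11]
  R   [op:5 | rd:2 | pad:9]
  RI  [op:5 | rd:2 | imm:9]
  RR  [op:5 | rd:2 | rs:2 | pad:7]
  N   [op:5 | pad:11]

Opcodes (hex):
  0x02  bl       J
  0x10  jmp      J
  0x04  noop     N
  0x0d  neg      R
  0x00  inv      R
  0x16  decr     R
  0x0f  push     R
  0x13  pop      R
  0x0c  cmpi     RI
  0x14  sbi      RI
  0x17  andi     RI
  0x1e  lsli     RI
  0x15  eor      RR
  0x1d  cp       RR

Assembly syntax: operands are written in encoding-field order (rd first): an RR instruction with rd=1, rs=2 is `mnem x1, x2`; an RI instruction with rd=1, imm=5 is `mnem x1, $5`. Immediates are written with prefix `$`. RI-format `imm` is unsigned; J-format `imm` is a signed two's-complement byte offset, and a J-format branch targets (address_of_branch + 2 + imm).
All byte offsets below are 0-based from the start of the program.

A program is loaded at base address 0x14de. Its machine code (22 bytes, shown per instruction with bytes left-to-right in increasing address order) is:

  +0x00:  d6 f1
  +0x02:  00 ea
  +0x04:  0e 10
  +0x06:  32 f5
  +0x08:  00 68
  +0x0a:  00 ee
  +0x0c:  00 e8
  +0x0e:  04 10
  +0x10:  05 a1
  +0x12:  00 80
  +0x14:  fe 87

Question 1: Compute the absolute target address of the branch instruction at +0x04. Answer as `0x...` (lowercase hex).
@+04  little-endian(0e 10) = 0x100e
  op=0x100e>>11=0x2 ⇒ bl (J)
  imm: (w>>0)&0x7ff=0xe → $14
  target = base 0x14de + off 0x04 + 2 + imm 14 = 0x14f2

0x14f2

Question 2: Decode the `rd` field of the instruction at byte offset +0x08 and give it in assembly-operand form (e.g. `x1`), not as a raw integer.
x0

@+08  little-endian(00 68) = 0x6800
  op=0x6800>>11=0xd ⇒ neg (R)
  rd: (w>>9)&0x3=0x0 → x0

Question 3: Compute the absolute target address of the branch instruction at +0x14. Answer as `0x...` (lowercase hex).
0x14f2

+0x14: fe 87 ⇒ word 0x87fe (little)
  top 5b → 0x10 → jmp [J]
  imm: (w>>0)&0x7ff=0x7fe (s11→-2) → $-2
  target = base 0x14de + off 0x14 + 2 + imm -2 = 0x14f2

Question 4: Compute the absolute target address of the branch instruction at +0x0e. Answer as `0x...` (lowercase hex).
[0e] 04 10 → 0x1004
  op=0x1004>>11=0x2 ⇒ bl (J)
  [10:0] imm=4 = $4
  target = base 0x14de + off 0x0e + 2 + imm 4 = 0x14f2

0x14f2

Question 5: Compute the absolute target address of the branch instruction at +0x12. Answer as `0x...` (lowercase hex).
off 0x12: read 00 80 as little → 0x8000
  op=0x8000>>11=0x10 ⇒ jmp (J)
  imm@[10:0]=0x0 ⇒ $0
  target = base 0x14de + off 0x12 + 2 + imm 0 = 0x14f2

0x14f2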